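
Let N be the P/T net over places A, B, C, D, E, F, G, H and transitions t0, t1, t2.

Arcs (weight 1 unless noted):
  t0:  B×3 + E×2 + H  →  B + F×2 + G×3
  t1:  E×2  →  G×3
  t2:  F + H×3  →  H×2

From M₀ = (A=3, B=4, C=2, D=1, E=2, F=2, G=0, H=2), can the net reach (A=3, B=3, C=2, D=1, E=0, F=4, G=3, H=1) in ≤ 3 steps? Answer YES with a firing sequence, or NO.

depth 0: 1 marking
depth 1: 3 markings reached so far
depth 2: 3 markings reached so far
(frontier empty at depth 2; search complete)
target is not among the 3 markings reachable within 3 steps

NO — not reachable within 3 firings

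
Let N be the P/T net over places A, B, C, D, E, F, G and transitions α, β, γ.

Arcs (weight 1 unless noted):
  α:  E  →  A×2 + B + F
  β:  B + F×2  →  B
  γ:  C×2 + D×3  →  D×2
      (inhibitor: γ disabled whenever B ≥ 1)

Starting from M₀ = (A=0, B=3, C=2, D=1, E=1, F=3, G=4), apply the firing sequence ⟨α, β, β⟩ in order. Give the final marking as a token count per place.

step 1: fire α:  (A=0, B=3, C=2, D=1, E=1, F=3, G=4) → (A=2, B=4, C=2, D=1, E=0, F=4, G=4)
step 2: fire β:  (A=2, B=4, C=2, D=1, E=0, F=4, G=4) → (A=2, B=4, C=2, D=1, E=0, F=2, G=4)
step 3: fire β:  (A=2, B=4, C=2, D=1, E=0, F=2, G=4) → (A=2, B=4, C=2, D=1, E=0, F=0, G=4)

(A=2, B=4, C=2, D=1, E=0, F=0, G=4)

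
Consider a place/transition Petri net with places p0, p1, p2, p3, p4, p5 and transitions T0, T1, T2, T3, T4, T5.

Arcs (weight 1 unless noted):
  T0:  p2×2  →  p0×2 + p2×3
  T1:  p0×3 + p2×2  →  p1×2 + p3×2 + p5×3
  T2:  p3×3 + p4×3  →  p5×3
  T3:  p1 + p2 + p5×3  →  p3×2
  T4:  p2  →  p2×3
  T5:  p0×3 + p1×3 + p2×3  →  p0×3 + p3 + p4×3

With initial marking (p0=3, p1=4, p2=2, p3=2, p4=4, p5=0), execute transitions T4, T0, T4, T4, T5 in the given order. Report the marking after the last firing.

step 1: fire T4:  (p0=3, p1=4, p2=2, p3=2, p4=4, p5=0) → (p0=3, p1=4, p2=4, p3=2, p4=4, p5=0)
step 2: fire T0:  (p0=3, p1=4, p2=4, p3=2, p4=4, p5=0) → (p0=5, p1=4, p2=5, p3=2, p4=4, p5=0)
step 3: fire T4:  (p0=5, p1=4, p2=5, p3=2, p4=4, p5=0) → (p0=5, p1=4, p2=7, p3=2, p4=4, p5=0)
step 4: fire T4:  (p0=5, p1=4, p2=7, p3=2, p4=4, p5=0) → (p0=5, p1=4, p2=9, p3=2, p4=4, p5=0)
step 5: fire T5:  (p0=5, p1=4, p2=9, p3=2, p4=4, p5=0) → (p0=5, p1=1, p2=6, p3=3, p4=7, p5=0)

(p0=5, p1=1, p2=6, p3=3, p4=7, p5=0)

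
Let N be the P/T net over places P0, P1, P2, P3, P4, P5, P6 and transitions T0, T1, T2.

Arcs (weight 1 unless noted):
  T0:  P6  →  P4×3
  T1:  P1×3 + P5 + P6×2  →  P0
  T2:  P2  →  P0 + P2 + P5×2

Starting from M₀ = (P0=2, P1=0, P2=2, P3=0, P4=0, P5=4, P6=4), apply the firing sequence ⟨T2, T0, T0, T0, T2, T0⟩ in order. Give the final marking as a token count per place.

(P0=4, P1=0, P2=2, P3=0, P4=12, P5=8, P6=0)

step 1: fire T2:  (P0=2, P1=0, P2=2, P3=0, P4=0, P5=4, P6=4) → (P0=3, P1=0, P2=2, P3=0, P4=0, P5=6, P6=4)
step 2: fire T0:  (P0=3, P1=0, P2=2, P3=0, P4=0, P5=6, P6=4) → (P0=3, P1=0, P2=2, P3=0, P4=3, P5=6, P6=3)
step 3: fire T0:  (P0=3, P1=0, P2=2, P3=0, P4=3, P5=6, P6=3) → (P0=3, P1=0, P2=2, P3=0, P4=6, P5=6, P6=2)
step 4: fire T0:  (P0=3, P1=0, P2=2, P3=0, P4=6, P5=6, P6=2) → (P0=3, P1=0, P2=2, P3=0, P4=9, P5=6, P6=1)
step 5: fire T2:  (P0=3, P1=0, P2=2, P3=0, P4=9, P5=6, P6=1) → (P0=4, P1=0, P2=2, P3=0, P4=9, P5=8, P6=1)
step 6: fire T0:  (P0=4, P1=0, P2=2, P3=0, P4=9, P5=8, P6=1) → (P0=4, P1=0, P2=2, P3=0, P4=12, P5=8, P6=0)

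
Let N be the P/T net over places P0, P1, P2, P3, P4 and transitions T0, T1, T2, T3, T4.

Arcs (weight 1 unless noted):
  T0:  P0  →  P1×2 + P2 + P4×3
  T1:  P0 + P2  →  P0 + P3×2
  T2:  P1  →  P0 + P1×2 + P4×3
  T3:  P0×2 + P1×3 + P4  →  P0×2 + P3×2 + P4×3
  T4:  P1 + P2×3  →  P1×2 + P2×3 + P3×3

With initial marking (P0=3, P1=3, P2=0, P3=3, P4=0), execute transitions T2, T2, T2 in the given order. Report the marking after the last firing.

step 1: fire T2:  (P0=3, P1=3, P2=0, P3=3, P4=0) → (P0=4, P1=4, P2=0, P3=3, P4=3)
step 2: fire T2:  (P0=4, P1=4, P2=0, P3=3, P4=3) → (P0=5, P1=5, P2=0, P3=3, P4=6)
step 3: fire T2:  (P0=5, P1=5, P2=0, P3=3, P4=6) → (P0=6, P1=6, P2=0, P3=3, P4=9)

(P0=6, P1=6, P2=0, P3=3, P4=9)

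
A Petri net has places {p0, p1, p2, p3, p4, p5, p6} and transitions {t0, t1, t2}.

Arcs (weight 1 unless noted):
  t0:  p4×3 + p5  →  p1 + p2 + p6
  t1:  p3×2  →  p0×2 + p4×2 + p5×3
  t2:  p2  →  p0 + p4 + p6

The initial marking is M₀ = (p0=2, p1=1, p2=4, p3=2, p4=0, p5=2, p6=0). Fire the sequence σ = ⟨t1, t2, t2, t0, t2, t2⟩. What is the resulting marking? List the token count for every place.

(p0=8, p1=2, p2=1, p3=0, p4=3, p5=4, p6=5)

step 1: fire t1:  (p0=2, p1=1, p2=4, p3=2, p4=0, p5=2, p6=0) → (p0=4, p1=1, p2=4, p3=0, p4=2, p5=5, p6=0)
step 2: fire t2:  (p0=4, p1=1, p2=4, p3=0, p4=2, p5=5, p6=0) → (p0=5, p1=1, p2=3, p3=0, p4=3, p5=5, p6=1)
step 3: fire t2:  (p0=5, p1=1, p2=3, p3=0, p4=3, p5=5, p6=1) → (p0=6, p1=1, p2=2, p3=0, p4=4, p5=5, p6=2)
step 4: fire t0:  (p0=6, p1=1, p2=2, p3=0, p4=4, p5=5, p6=2) → (p0=6, p1=2, p2=3, p3=0, p4=1, p5=4, p6=3)
step 5: fire t2:  (p0=6, p1=2, p2=3, p3=0, p4=1, p5=4, p6=3) → (p0=7, p1=2, p2=2, p3=0, p4=2, p5=4, p6=4)
step 6: fire t2:  (p0=7, p1=2, p2=2, p3=0, p4=2, p5=4, p6=4) → (p0=8, p1=2, p2=1, p3=0, p4=3, p5=4, p6=5)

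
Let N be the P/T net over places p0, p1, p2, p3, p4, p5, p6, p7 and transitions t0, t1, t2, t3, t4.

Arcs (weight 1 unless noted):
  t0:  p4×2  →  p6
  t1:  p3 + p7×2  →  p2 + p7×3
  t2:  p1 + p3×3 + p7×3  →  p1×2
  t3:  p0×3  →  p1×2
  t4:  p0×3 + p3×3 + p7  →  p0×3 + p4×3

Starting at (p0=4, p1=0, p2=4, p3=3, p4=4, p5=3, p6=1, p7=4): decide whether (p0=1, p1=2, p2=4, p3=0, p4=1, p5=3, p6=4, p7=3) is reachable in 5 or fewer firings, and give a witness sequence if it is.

step 1: fire t0:  (p0=4, p1=0, p2=4, p3=3, p4=4, p5=3, p6=1, p7=4) → (p0=4, p1=0, p2=4, p3=3, p4=2, p5=3, p6=2, p7=4)
step 2: fire t0:  (p0=4, p1=0, p2=4, p3=3, p4=2, p5=3, p6=2, p7=4) → (p0=4, p1=0, p2=4, p3=3, p4=0, p5=3, p6=3, p7=4)
step 3: fire t4:  (p0=4, p1=0, p2=4, p3=3, p4=0, p5=3, p6=3, p7=4) → (p0=4, p1=0, p2=4, p3=0, p4=3, p5=3, p6=3, p7=3)
step 4: fire t0:  (p0=4, p1=0, p2=4, p3=0, p4=3, p5=3, p6=3, p7=3) → (p0=4, p1=0, p2=4, p3=0, p4=1, p5=3, p6=4, p7=3)
step 5: fire t3:  (p0=4, p1=0, p2=4, p3=0, p4=1, p5=3, p6=4, p7=3) → (p0=1, p1=2, p2=4, p3=0, p4=1, p5=3, p6=4, p7=3)

YES — reachable via ⟨t0, t0, t4, t0, t3⟩ (5 firings)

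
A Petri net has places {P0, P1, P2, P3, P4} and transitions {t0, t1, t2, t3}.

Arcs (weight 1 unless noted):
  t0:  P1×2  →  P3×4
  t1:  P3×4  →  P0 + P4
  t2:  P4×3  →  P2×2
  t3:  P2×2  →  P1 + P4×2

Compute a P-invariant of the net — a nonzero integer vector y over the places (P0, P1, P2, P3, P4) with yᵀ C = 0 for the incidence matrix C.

Incidence matrix C (rows=places, cols=transitions):
       t0   t1   t2   t3
   P0   0    1    0    0
   P1  -2    0    0    1
   P2   0    0    2   -2
   P3   4   -4    0    0
   P4   0    1   -3    2

Candidate y = [2, 2, 3, 1, 2]; check y·C column-wise:
  col t0: 2·0 + 2·-2 + 3·0 + 1·4 + 2·0 = 0
  col t1: 2·1 + 2·0 + 3·0 + 1·-4 + 2·1 = 0
  col t2: 2·0 + 2·0 + 3·2 + 1·0 + 2·-3 = 0
  col t3: 2·0 + 2·1 + 3·-2 + 1·0 + 2·2 = 0

y = (P0:2, P1:2, P2:3, P3:1, P4:2)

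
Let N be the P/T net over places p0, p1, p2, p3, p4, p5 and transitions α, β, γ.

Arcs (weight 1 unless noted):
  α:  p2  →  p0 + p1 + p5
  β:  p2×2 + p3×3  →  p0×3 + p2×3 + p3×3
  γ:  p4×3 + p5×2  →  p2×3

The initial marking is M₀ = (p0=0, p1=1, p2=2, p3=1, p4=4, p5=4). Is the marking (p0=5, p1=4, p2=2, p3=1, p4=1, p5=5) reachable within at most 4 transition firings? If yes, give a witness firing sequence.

depth 0: 1 marking
depth 1: 3 markings reached so far
depth 2: 5 markings reached so far
depth 3: 6 markings reached so far
depth 4: 7 markings reached so far
target is not among the 7 markings reachable within 4 steps

NO — not reachable within 4 firings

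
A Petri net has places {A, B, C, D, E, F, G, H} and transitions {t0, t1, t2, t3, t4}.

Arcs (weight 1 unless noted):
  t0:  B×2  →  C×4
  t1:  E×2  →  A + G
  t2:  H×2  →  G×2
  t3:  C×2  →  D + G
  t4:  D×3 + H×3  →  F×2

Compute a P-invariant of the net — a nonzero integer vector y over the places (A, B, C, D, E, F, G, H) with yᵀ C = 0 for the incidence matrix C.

y = (A:2, B:0, C:0, D:0, E:1, F:0, G:0, H:0)

Incidence matrix C (rows=places, cols=transitions):
       t0   t1   t2   t3   t4
    A   0    1    0    0    0
    B  -2    0    0    0    0
    C   4    0    0   -2    0
    D   0    0    0    1   -3
    E   0   -2    0    0    0
    F   0    0    0    0    2
    G   0    1    2    1    0
    H   0    0   -2    0   -3

Candidate y = [2, 0, 0, 0, 1, 0, 0, 0]; check y·C column-wise:
  col t0: 2·0 + 0·-2 + 0·4 + 1·0 = 0
  col t1: 2·1 + 1·-2 + 0·1 = 0
  col t2: 2·0 + 1·0 + 0·2 + 0·-2 = 0
  col t3: 2·0 + 0·-2 + 0·1 + 1·0 + 0·1 = 0
  col t4: 2·0 + 0·-3 + 1·0 + 0·2 + 0·-3 = 0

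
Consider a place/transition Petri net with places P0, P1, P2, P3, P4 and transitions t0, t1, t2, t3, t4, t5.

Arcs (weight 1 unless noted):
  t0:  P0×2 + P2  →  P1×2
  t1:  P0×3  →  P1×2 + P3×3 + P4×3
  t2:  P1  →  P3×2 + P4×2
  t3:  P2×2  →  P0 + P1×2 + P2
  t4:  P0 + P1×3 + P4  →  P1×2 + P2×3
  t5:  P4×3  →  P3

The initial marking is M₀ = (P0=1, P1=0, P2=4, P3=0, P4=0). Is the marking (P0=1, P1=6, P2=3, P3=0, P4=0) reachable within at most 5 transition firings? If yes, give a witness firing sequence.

NO — not reachable within 5 firings

depth 0: 1 marking
depth 1: 2 markings reached so far
depth 2: 5 markings reached so far
depth 3: 11 markings reached so far
depth 4: 21 markings reached so far
depth 5: 36 markings reached so far
target is not among the 36 markings reachable within 5 steps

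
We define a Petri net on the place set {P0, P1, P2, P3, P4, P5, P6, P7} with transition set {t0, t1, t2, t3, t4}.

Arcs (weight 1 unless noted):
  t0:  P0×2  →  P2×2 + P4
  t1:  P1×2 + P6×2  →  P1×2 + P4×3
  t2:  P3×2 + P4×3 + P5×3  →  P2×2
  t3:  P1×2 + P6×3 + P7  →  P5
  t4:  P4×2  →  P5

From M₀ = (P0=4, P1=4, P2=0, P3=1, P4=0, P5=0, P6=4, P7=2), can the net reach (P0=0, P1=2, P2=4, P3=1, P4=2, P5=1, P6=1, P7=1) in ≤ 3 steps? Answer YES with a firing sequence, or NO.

step 1: fire t0:  (P0=4, P1=4, P2=0, P3=1, P4=0, P5=0, P6=4, P7=2) → (P0=2, P1=4, P2=2, P3=1, P4=1, P5=0, P6=4, P7=2)
step 2: fire t0:  (P0=2, P1=4, P2=2, P3=1, P4=1, P5=0, P6=4, P7=2) → (P0=0, P1=4, P2=4, P3=1, P4=2, P5=0, P6=4, P7=2)
step 3: fire t3:  (P0=0, P1=4, P2=4, P3=1, P4=2, P5=0, P6=4, P7=2) → (P0=0, P1=2, P2=4, P3=1, P4=2, P5=1, P6=1, P7=1)

YES — reachable via ⟨t0, t0, t3⟩ (3 firings)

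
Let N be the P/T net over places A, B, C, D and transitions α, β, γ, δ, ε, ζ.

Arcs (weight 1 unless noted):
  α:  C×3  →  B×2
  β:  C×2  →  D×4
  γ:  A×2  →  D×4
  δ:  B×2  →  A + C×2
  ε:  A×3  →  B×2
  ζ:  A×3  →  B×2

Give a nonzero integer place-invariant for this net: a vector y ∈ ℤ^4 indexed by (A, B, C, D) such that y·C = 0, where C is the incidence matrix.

Incidence matrix C (rows=places, cols=transitions):
        α    β    γ    δ    ε    ζ
    A   0    0   -2    1   -3   -3
    B   2    0    0   -2    2    2
    C  -3   -2    0    2    0    0
    D   0    4    4    0    0    0

Candidate y = [2, 3, 2, 1]; check y·C column-wise:
  col α: 2·0 + 3·2 + 2·-3 + 1·0 = 0
  col β: 2·0 + 3·0 + 2·-2 + 1·4 = 0
  col γ: 2·-2 + 3·0 + 2·0 + 1·4 = 0
  col δ: 2·1 + 3·-2 + 2·2 + 1·0 = 0
  col ε: 2·-3 + 3·2 + 2·0 + 1·0 = 0
  col ζ: 2·-3 + 3·2 + 2·0 + 1·0 = 0

y = (A:2, B:3, C:2, D:1)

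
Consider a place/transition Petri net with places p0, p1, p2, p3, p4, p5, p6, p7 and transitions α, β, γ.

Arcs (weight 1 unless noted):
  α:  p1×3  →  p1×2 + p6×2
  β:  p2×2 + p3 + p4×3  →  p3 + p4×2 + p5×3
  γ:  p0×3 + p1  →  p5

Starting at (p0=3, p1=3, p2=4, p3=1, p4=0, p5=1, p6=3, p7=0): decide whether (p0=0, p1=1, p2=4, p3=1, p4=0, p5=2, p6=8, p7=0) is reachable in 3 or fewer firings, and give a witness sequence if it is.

depth 0: 1 marking
depth 1: 3 markings reached so far
depth 2: 4 markings reached so far
depth 3: 4 markings reached so far
(frontier empty at depth 3; search complete)
target is not among the 4 markings reachable within 3 steps

NO — not reachable within 3 firings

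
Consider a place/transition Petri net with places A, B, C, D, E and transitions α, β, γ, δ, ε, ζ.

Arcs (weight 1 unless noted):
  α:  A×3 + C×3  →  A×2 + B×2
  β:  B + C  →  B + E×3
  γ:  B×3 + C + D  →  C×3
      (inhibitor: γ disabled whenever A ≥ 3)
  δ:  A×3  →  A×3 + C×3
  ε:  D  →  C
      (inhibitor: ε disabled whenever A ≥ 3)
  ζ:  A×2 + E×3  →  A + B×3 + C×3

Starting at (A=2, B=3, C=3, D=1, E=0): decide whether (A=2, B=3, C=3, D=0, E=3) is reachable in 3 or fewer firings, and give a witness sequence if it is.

YES — reachable via ⟨β, ε⟩ (2 firings)

step 1: fire β:  (A=2, B=3, C=3, D=1, E=0) → (A=2, B=3, C=2, D=1, E=3)
step 2: fire ε:  (A=2, B=3, C=2, D=1, E=3) → (A=2, B=3, C=3, D=0, E=3)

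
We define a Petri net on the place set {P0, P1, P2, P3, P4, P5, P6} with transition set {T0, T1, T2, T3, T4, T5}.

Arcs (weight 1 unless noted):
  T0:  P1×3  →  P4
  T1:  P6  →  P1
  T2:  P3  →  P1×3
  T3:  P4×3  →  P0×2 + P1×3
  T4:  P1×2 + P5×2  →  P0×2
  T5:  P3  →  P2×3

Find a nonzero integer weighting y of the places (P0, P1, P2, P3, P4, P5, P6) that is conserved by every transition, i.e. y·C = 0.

Incidence matrix C (rows=places, cols=transitions):
       T0   T1   T2   T3   T4   T5
   P0   0    0    0    2    2    0
   P1  -3    1    3    3   -2    0
   P2   0    0    0    0    0    3
   P3   0    0   -1    0    0   -1
   P4   1    0    0   -3    0    0
   P5   0    0    0    0   -2    0
   P6   0   -1    0    0    0    0

Candidate y = [3, 1, 1, 3, 3, 2, 1]; check y·C column-wise:
  col T0: 3·0 + 1·-3 + 1·0 + 3·0 + 3·1 + 2·0 + 1·0 = 0
  col T1: 3·0 + 1·1 + 1·0 + 3·0 + 3·0 + 2·0 + 1·-1 = 0
  col T2: 3·0 + 1·3 + 1·0 + 3·-1 + 3·0 + 2·0 + 1·0 = 0
  col T3: 3·2 + 1·3 + 1·0 + 3·0 + 3·-3 + 2·0 + 1·0 = 0
  col T4: 3·2 + 1·-2 + 1·0 + 3·0 + 3·0 + 2·-2 + 1·0 = 0
  col T5: 3·0 + 1·0 + 1·3 + 3·-1 + 3·0 + 2·0 + 1·0 = 0

y = (P0:3, P1:1, P2:1, P3:3, P4:3, P5:2, P6:1)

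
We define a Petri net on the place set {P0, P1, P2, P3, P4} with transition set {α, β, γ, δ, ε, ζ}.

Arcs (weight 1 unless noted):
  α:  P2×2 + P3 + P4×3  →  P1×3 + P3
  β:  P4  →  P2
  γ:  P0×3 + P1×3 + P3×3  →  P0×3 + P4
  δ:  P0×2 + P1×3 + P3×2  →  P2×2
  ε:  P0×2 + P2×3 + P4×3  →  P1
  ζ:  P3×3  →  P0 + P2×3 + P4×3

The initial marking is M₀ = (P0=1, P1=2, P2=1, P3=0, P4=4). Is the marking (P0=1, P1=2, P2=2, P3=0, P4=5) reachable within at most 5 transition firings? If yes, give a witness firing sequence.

NO — not reachable within 5 firings

depth 0: 1 marking
depth 1: 2 markings reached so far
depth 2: 3 markings reached so far
depth 3: 4 markings reached so far
depth 4: 5 markings reached so far
depth 5: 5 markings reached so far
(frontier empty at depth 5; search complete)
target is not among the 5 markings reachable within 5 steps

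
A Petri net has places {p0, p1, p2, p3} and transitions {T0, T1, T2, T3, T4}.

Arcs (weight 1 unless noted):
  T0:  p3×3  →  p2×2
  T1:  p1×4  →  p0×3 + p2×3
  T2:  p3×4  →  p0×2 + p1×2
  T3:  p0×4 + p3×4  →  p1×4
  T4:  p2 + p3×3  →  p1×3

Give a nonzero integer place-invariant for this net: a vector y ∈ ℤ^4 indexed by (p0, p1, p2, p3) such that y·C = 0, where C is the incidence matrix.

y = (p0:1, p1:3, p2:3, p3:2)

Incidence matrix C (rows=places, cols=transitions):
       T0   T1   T2   T3   T4
   p0   0    3    2   -4    0
   p1   0   -4    2    4    3
   p2   2    3    0    0   -1
   p3  -3    0   -4   -4   -3

Candidate y = [1, 3, 3, 2]; check y·C column-wise:
  col T0: 1·0 + 3·0 + 3·2 + 2·-3 = 0
  col T1: 1·3 + 3·-4 + 3·3 + 2·0 = 0
  col T2: 1·2 + 3·2 + 3·0 + 2·-4 = 0
  col T3: 1·-4 + 3·4 + 3·0 + 2·-4 = 0
  col T4: 1·0 + 3·3 + 3·-1 + 2·-3 = 0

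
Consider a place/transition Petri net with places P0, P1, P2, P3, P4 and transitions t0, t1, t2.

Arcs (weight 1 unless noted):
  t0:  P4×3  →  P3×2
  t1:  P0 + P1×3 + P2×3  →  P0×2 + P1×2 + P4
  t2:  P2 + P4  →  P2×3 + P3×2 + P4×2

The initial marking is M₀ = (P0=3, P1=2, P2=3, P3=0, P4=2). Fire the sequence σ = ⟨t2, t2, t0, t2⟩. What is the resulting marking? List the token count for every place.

step 1: fire t2:  (P0=3, P1=2, P2=3, P3=0, P4=2) → (P0=3, P1=2, P2=5, P3=2, P4=3)
step 2: fire t2:  (P0=3, P1=2, P2=5, P3=2, P4=3) → (P0=3, P1=2, P2=7, P3=4, P4=4)
step 3: fire t0:  (P0=3, P1=2, P2=7, P3=4, P4=4) → (P0=3, P1=2, P2=7, P3=6, P4=1)
step 4: fire t2:  (P0=3, P1=2, P2=7, P3=6, P4=1) → (P0=3, P1=2, P2=9, P3=8, P4=2)

(P0=3, P1=2, P2=9, P3=8, P4=2)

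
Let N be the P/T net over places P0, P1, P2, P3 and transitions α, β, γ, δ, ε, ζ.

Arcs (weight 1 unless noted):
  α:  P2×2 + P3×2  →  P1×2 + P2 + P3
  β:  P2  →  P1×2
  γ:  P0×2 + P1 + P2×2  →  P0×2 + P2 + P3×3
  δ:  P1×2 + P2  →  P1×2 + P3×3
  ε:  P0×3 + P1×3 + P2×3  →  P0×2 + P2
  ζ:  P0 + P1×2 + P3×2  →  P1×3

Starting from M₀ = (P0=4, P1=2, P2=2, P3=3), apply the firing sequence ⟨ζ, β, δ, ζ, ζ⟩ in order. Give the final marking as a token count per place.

step 1: fire ζ:  (P0=4, P1=2, P2=2, P3=3) → (P0=3, P1=3, P2=2, P3=1)
step 2: fire β:  (P0=3, P1=3, P2=2, P3=1) → (P0=3, P1=5, P2=1, P3=1)
step 3: fire δ:  (P0=3, P1=5, P2=1, P3=1) → (P0=3, P1=5, P2=0, P3=4)
step 4: fire ζ:  (P0=3, P1=5, P2=0, P3=4) → (P0=2, P1=6, P2=0, P3=2)
step 5: fire ζ:  (P0=2, P1=6, P2=0, P3=2) → (P0=1, P1=7, P2=0, P3=0)

(P0=1, P1=7, P2=0, P3=0)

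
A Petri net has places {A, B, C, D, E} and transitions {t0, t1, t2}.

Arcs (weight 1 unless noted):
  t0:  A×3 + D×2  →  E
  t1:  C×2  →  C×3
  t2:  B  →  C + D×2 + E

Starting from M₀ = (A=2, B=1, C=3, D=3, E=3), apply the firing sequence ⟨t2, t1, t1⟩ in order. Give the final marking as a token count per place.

(A=2, B=0, C=6, D=5, E=4)

step 1: fire t2:  (A=2, B=1, C=3, D=3, E=3) → (A=2, B=0, C=4, D=5, E=4)
step 2: fire t1:  (A=2, B=0, C=4, D=5, E=4) → (A=2, B=0, C=5, D=5, E=4)
step 3: fire t1:  (A=2, B=0, C=5, D=5, E=4) → (A=2, B=0, C=6, D=5, E=4)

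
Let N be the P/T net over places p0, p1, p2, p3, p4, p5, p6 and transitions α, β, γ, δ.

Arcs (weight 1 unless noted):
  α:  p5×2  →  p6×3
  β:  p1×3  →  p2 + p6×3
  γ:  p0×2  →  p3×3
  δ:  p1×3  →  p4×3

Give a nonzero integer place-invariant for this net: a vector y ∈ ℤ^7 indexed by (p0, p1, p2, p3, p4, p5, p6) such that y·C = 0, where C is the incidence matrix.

Incidence matrix C (rows=places, cols=transitions):
        α    β    γ    δ
   p0   0    0   -2    0
   p1   0   -3    0   -3
   p2   0    1    0    0
   p3   0    0    3    0
   p4   0    0    0    3
   p5  -2    0    0    0
   p6   3    3    0    0

Candidate y = [3, 0, 0, 2, 0, 0, 0]; check y·C column-wise:
  col α: 3·0 + 2·0 + 0·-2 + 0·3 = 0
  col β: 3·0 + 0·-3 + 0·1 + 2·0 + 0·3 = 0
  col γ: 3·-2 + 2·3 = 0
  col δ: 3·0 + 0·-3 + 2·0 + 0·3 = 0

y = (p0:3, p1:0, p2:0, p3:2, p4:0, p5:0, p6:0)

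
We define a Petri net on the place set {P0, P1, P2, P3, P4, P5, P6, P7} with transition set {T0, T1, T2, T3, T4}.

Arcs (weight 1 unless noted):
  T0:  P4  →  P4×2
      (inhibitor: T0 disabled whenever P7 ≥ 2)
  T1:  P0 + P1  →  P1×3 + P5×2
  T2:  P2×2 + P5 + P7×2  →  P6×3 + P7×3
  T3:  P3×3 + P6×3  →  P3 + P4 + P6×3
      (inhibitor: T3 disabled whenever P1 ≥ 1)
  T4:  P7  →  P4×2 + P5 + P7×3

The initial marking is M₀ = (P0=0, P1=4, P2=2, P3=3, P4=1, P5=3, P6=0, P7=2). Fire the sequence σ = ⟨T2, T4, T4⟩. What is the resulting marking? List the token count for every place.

step 1: fire T2:  (P0=0, P1=4, P2=2, P3=3, P4=1, P5=3, P6=0, P7=2) → (P0=0, P1=4, P2=0, P3=3, P4=1, P5=2, P6=3, P7=3)
step 2: fire T4:  (P0=0, P1=4, P2=0, P3=3, P4=1, P5=2, P6=3, P7=3) → (P0=0, P1=4, P2=0, P3=3, P4=3, P5=3, P6=3, P7=5)
step 3: fire T4:  (P0=0, P1=4, P2=0, P3=3, P4=3, P5=3, P6=3, P7=5) → (P0=0, P1=4, P2=0, P3=3, P4=5, P5=4, P6=3, P7=7)

(P0=0, P1=4, P2=0, P3=3, P4=5, P5=4, P6=3, P7=7)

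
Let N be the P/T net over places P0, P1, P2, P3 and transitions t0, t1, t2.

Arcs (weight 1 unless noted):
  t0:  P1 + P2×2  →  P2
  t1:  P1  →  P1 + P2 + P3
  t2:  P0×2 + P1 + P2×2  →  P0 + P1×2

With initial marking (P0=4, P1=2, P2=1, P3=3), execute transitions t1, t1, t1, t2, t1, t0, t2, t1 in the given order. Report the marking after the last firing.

step 1: fire t1:  (P0=4, P1=2, P2=1, P3=3) → (P0=4, P1=2, P2=2, P3=4)
step 2: fire t1:  (P0=4, P1=2, P2=2, P3=4) → (P0=4, P1=2, P2=3, P3=5)
step 3: fire t1:  (P0=4, P1=2, P2=3, P3=5) → (P0=4, P1=2, P2=4, P3=6)
step 4: fire t2:  (P0=4, P1=2, P2=4, P3=6) → (P0=3, P1=3, P2=2, P3=6)
step 5: fire t1:  (P0=3, P1=3, P2=2, P3=6) → (P0=3, P1=3, P2=3, P3=7)
step 6: fire t0:  (P0=3, P1=3, P2=3, P3=7) → (P0=3, P1=2, P2=2, P3=7)
step 7: fire t2:  (P0=3, P1=2, P2=2, P3=7) → (P0=2, P1=3, P2=0, P3=7)
step 8: fire t1:  (P0=2, P1=3, P2=0, P3=7) → (P0=2, P1=3, P2=1, P3=8)

(P0=2, P1=3, P2=1, P3=8)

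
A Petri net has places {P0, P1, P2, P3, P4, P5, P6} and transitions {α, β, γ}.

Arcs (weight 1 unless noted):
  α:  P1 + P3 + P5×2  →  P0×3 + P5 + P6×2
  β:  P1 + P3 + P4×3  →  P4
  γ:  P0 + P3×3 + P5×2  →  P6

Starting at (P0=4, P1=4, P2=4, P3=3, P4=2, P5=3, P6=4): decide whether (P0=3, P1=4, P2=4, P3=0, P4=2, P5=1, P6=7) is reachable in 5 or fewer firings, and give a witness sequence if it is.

NO — not reachable within 5 firings

depth 0: 1 marking
depth 1: 3 markings reached so far
depth 2: 4 markings reached so far
depth 3: 4 markings reached so far
(frontier empty at depth 3; search complete)
target is not among the 4 markings reachable within 5 steps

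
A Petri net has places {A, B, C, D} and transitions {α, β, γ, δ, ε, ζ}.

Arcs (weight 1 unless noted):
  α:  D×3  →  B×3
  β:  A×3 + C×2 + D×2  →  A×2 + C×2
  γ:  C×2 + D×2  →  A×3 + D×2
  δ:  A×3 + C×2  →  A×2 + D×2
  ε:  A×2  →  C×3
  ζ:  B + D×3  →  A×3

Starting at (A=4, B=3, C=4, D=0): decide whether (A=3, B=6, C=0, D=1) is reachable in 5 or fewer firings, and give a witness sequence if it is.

depth 0: 1 marking
depth 1: 3 markings reached so far
depth 2: 8 markings reached so far
depth 3: 13 markings reached so far
depth 4: 19 markings reached so far
depth 5: 28 markings reached so far
target is not among the 28 markings reachable within 5 steps

NO — not reachable within 5 firings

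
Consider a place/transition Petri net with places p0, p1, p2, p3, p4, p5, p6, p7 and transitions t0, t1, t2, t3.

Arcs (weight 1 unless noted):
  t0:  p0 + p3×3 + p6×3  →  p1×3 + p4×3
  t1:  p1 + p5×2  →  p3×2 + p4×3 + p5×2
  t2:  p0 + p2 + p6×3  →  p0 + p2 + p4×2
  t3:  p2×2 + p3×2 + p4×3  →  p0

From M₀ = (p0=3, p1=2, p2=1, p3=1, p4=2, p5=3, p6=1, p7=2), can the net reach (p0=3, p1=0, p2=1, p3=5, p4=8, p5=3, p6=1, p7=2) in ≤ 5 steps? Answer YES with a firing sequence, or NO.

step 1: fire t1:  (p0=3, p1=2, p2=1, p3=1, p4=2, p5=3, p6=1, p7=2) → (p0=3, p1=1, p2=1, p3=3, p4=5, p5=3, p6=1, p7=2)
step 2: fire t1:  (p0=3, p1=1, p2=1, p3=3, p4=5, p5=3, p6=1, p7=2) → (p0=3, p1=0, p2=1, p3=5, p4=8, p5=3, p6=1, p7=2)

YES — reachable via ⟨t1, t1⟩ (2 firings)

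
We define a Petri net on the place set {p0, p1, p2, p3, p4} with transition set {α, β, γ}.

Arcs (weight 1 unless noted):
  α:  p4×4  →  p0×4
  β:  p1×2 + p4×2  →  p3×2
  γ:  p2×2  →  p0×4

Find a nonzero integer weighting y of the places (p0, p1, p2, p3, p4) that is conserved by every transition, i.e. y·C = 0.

Incidence matrix C (rows=places, cols=transitions):
        α    β    γ
   p0   4    0    4
   p1   0   -2    0
   p2   0    0   -2
   p3   0    2    0
   p4  -4   -2    0

Candidate y = [0, 1, 0, 1, 0]; check y·C column-wise:
  col α: 0·4 + 1·0 + 1·0 + 0·-4 = 0
  col β: 1·-2 + 1·2 + 0·-2 = 0
  col γ: 0·4 + 1·0 + 0·-2 + 1·0 = 0

y = (p0:0, p1:1, p2:0, p3:1, p4:0)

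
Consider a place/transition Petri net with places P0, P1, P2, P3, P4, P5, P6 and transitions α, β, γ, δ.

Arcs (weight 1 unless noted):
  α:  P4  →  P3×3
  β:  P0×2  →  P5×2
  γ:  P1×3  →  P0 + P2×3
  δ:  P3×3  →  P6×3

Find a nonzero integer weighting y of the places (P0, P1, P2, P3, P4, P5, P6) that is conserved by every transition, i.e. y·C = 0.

y = (P0:0, P1:1, P2:1, P3:0, P4:0, P5:0, P6:0)

Incidence matrix C (rows=places, cols=transitions):
        α    β    γ    δ
   P0   0   -2    1    0
   P1   0    0   -3    0
   P2   0    0    3    0
   P3   3    0    0   -3
   P4  -1    0    0    0
   P5   0    2    0    0
   P6   0    0    0    3

Candidate y = [0, 1, 1, 0, 0, 0, 0]; check y·C column-wise:
  col α: 1·0 + 1·0 + 0·3 + 0·-1 = 0
  col β: 0·-2 + 1·0 + 1·0 + 0·2 = 0
  col γ: 0·1 + 1·-3 + 1·3 = 0
  col δ: 1·0 + 1·0 + 0·-3 + 0·3 = 0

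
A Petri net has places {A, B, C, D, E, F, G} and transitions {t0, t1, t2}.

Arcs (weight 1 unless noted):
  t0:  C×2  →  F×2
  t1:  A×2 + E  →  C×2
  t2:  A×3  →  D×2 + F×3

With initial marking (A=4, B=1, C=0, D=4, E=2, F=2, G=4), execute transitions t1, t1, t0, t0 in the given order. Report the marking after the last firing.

(A=0, B=1, C=0, D=4, E=0, F=6, G=4)

step 1: fire t1:  (A=4, B=1, C=0, D=4, E=2, F=2, G=4) → (A=2, B=1, C=2, D=4, E=1, F=2, G=4)
step 2: fire t1:  (A=2, B=1, C=2, D=4, E=1, F=2, G=4) → (A=0, B=1, C=4, D=4, E=0, F=2, G=4)
step 3: fire t0:  (A=0, B=1, C=4, D=4, E=0, F=2, G=4) → (A=0, B=1, C=2, D=4, E=0, F=4, G=4)
step 4: fire t0:  (A=0, B=1, C=2, D=4, E=0, F=4, G=4) → (A=0, B=1, C=0, D=4, E=0, F=6, G=4)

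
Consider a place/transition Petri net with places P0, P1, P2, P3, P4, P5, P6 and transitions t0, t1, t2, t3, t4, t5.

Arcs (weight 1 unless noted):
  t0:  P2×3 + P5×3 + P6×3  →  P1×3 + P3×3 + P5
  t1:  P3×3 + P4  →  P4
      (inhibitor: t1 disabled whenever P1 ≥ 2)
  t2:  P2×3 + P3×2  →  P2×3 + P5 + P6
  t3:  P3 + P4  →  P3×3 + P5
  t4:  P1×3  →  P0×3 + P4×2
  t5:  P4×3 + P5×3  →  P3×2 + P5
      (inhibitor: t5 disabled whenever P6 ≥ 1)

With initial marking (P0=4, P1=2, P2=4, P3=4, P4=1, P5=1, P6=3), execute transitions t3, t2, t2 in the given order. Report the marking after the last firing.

(P0=4, P1=2, P2=4, P3=2, P4=0, P5=4, P6=5)

step 1: fire t3:  (P0=4, P1=2, P2=4, P3=4, P4=1, P5=1, P6=3) → (P0=4, P1=2, P2=4, P3=6, P4=0, P5=2, P6=3)
step 2: fire t2:  (P0=4, P1=2, P2=4, P3=6, P4=0, P5=2, P6=3) → (P0=4, P1=2, P2=4, P3=4, P4=0, P5=3, P6=4)
step 3: fire t2:  (P0=4, P1=2, P2=4, P3=4, P4=0, P5=3, P6=4) → (P0=4, P1=2, P2=4, P3=2, P4=0, P5=4, P6=5)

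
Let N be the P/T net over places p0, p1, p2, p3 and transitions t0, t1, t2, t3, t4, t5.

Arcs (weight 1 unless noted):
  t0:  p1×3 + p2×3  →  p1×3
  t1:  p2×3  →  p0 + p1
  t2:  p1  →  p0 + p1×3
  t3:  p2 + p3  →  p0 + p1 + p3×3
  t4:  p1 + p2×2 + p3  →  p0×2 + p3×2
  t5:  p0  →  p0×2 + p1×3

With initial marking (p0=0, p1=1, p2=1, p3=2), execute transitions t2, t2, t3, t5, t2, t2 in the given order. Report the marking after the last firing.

step 1: fire t2:  (p0=0, p1=1, p2=1, p3=2) → (p0=1, p1=3, p2=1, p3=2)
step 2: fire t2:  (p0=1, p1=3, p2=1, p3=2) → (p0=2, p1=5, p2=1, p3=2)
step 3: fire t3:  (p0=2, p1=5, p2=1, p3=2) → (p0=3, p1=6, p2=0, p3=4)
step 4: fire t5:  (p0=3, p1=6, p2=0, p3=4) → (p0=4, p1=9, p2=0, p3=4)
step 5: fire t2:  (p0=4, p1=9, p2=0, p3=4) → (p0=5, p1=11, p2=0, p3=4)
step 6: fire t2:  (p0=5, p1=11, p2=0, p3=4) → (p0=6, p1=13, p2=0, p3=4)

(p0=6, p1=13, p2=0, p3=4)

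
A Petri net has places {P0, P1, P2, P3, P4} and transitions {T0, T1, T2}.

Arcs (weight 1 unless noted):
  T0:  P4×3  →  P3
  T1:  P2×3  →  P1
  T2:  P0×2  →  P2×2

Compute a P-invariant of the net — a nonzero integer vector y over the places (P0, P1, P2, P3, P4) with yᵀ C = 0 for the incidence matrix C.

Incidence matrix C (rows=places, cols=transitions):
       T0   T1   T2
   P0   0    0   -2
   P1   0    1    0
   P2   0   -3    2
   P3   1    0    0
   P4  -3    0    0

Candidate y = [1, 3, 1, 0, 0]; check y·C column-wise:
  col T0: 1·0 + 3·0 + 1·0 + 0·1 + 0·-3 = 0
  col T1: 1·0 + 3·1 + 1·-3 = 0
  col T2: 1·-2 + 3·0 + 1·2 = 0

y = (P0:1, P1:3, P2:1, P3:0, P4:0)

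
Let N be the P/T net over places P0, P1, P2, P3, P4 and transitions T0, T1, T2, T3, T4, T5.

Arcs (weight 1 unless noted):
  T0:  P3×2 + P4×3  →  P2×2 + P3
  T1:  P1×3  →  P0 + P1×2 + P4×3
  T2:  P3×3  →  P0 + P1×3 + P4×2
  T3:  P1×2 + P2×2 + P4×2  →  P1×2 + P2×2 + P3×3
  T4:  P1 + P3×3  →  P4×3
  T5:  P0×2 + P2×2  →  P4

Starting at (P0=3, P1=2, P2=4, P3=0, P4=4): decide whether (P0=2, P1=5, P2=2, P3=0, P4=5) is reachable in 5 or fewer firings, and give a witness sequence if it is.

step 1: fire T3:  (P0=3, P1=2, P2=4, P3=0, P4=4) → (P0=3, P1=2, P2=4, P3=3, P4=2)
step 2: fire T2:  (P0=3, P1=2, P2=4, P3=3, P4=2) → (P0=4, P1=5, P2=4, P3=0, P4=4)
step 3: fire T5:  (P0=4, P1=5, P2=4, P3=0, P4=4) → (P0=2, P1=5, P2=2, P3=0, P4=5)

YES — reachable via ⟨T3, T2, T5⟩ (3 firings)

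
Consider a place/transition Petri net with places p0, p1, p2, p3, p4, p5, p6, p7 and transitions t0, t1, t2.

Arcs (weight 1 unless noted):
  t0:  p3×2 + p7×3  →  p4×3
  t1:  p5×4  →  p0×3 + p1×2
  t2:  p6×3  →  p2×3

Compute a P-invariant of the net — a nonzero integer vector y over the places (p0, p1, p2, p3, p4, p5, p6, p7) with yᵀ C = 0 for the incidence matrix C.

Incidence matrix C (rows=places, cols=transitions):
       t0   t1   t2
   p0   0    3    0
   p1   0    2    0
   p2   0    0    3
   p3  -2    0    0
   p4   3    0    0
   p5   0   -4    0
   p6   0    0   -3
   p7  -3    0    0

Candidate y = [2, -3, 0, 0, 0, 0, 0, 0]; check y·C column-wise:
  col t0: 2·0 + -3·0 + 0·-2 + 0·3 + 0·-3 = 0
  col t1: 2·3 + -3·2 + 0·-4 = 0
  col t2: 2·0 + -3·0 + 0·3 + 0·-3 = 0

y = (p0:2, p1:-3, p2:0, p3:0, p4:0, p5:0, p6:0, p7:0)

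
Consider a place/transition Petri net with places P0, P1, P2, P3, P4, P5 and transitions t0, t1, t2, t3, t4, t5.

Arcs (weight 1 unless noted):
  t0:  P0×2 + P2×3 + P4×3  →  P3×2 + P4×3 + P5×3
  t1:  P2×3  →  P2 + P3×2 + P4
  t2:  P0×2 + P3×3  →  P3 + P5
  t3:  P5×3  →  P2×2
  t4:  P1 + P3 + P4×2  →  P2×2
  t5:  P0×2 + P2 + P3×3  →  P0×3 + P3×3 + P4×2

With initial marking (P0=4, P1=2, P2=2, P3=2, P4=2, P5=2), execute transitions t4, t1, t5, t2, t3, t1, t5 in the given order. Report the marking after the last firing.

step 1: fire t4:  (P0=4, P1=2, P2=2, P3=2, P4=2, P5=2) → (P0=4, P1=1, P2=4, P3=1, P4=0, P5=2)
step 2: fire t1:  (P0=4, P1=1, P2=4, P3=1, P4=0, P5=2) → (P0=4, P1=1, P2=2, P3=3, P4=1, P5=2)
step 3: fire t5:  (P0=4, P1=1, P2=2, P3=3, P4=1, P5=2) → (P0=5, P1=1, P2=1, P3=3, P4=3, P5=2)
step 4: fire t2:  (P0=5, P1=1, P2=1, P3=3, P4=3, P5=2) → (P0=3, P1=1, P2=1, P3=1, P4=3, P5=3)
step 5: fire t3:  (P0=3, P1=1, P2=1, P3=1, P4=3, P5=3) → (P0=3, P1=1, P2=3, P3=1, P4=3, P5=0)
step 6: fire t1:  (P0=3, P1=1, P2=3, P3=1, P4=3, P5=0) → (P0=3, P1=1, P2=1, P3=3, P4=4, P5=0)
step 7: fire t5:  (P0=3, P1=1, P2=1, P3=3, P4=4, P5=0) → (P0=4, P1=1, P2=0, P3=3, P4=6, P5=0)

(P0=4, P1=1, P2=0, P3=3, P4=6, P5=0)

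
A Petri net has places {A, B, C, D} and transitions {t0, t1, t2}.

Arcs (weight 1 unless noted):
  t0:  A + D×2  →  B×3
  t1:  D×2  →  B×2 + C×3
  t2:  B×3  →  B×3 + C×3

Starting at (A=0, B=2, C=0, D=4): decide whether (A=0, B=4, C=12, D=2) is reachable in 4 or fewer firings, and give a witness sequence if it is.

step 1: fire t1:  (A=0, B=2, C=0, D=4) → (A=0, B=4, C=3, D=2)
step 2: fire t2:  (A=0, B=4, C=3, D=2) → (A=0, B=4, C=6, D=2)
step 3: fire t2:  (A=0, B=4, C=6, D=2) → (A=0, B=4, C=9, D=2)
step 4: fire t2:  (A=0, B=4, C=9, D=2) → (A=0, B=4, C=12, D=2)

YES — reachable via ⟨t1, t2, t2, t2⟩ (4 firings)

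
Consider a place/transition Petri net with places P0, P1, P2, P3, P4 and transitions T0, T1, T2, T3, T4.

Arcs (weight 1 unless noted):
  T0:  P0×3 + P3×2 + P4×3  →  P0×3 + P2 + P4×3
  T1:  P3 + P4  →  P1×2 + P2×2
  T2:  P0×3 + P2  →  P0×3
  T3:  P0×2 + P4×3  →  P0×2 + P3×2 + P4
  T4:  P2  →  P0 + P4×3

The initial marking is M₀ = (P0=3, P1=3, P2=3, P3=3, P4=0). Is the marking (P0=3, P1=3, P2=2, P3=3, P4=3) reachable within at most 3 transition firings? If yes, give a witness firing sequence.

depth 0: 1 marking
depth 1: 3 markings reached so far
depth 2: 9 markings reached so far
depth 3: 23 markings reached so far
target is not among the 23 markings reachable within 3 steps

NO — not reachable within 3 firings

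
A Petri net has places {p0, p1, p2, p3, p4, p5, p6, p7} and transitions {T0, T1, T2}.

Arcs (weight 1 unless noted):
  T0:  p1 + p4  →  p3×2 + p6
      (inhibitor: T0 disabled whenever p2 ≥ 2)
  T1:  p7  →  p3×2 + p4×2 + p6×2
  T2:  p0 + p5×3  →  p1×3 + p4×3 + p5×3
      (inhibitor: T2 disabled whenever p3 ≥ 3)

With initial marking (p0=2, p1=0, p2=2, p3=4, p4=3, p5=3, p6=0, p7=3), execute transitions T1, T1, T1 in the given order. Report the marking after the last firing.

(p0=2, p1=0, p2=2, p3=10, p4=9, p5=3, p6=6, p7=0)

step 1: fire T1:  (p0=2, p1=0, p2=2, p3=4, p4=3, p5=3, p6=0, p7=3) → (p0=2, p1=0, p2=2, p3=6, p4=5, p5=3, p6=2, p7=2)
step 2: fire T1:  (p0=2, p1=0, p2=2, p3=6, p4=5, p5=3, p6=2, p7=2) → (p0=2, p1=0, p2=2, p3=8, p4=7, p5=3, p6=4, p7=1)
step 3: fire T1:  (p0=2, p1=0, p2=2, p3=8, p4=7, p5=3, p6=4, p7=1) → (p0=2, p1=0, p2=2, p3=10, p4=9, p5=3, p6=6, p7=0)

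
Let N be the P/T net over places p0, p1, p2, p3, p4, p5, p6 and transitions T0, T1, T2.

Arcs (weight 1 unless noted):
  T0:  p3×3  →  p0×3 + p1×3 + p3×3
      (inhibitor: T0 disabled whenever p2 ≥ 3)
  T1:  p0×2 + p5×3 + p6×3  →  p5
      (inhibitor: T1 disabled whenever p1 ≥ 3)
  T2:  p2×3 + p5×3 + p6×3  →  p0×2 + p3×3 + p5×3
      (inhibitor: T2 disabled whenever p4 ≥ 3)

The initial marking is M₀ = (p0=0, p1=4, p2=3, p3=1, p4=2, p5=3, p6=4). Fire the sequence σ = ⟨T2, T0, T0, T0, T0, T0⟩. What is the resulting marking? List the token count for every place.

(p0=17, p1=19, p2=0, p3=4, p4=2, p5=3, p6=1)

step 1: fire T2:  (p0=0, p1=4, p2=3, p3=1, p4=2, p5=3, p6=4) → (p0=2, p1=4, p2=0, p3=4, p4=2, p5=3, p6=1)
step 2: fire T0:  (p0=2, p1=4, p2=0, p3=4, p4=2, p5=3, p6=1) → (p0=5, p1=7, p2=0, p3=4, p4=2, p5=3, p6=1)
step 3: fire T0:  (p0=5, p1=7, p2=0, p3=4, p4=2, p5=3, p6=1) → (p0=8, p1=10, p2=0, p3=4, p4=2, p5=3, p6=1)
step 4: fire T0:  (p0=8, p1=10, p2=0, p3=4, p4=2, p5=3, p6=1) → (p0=11, p1=13, p2=0, p3=4, p4=2, p5=3, p6=1)
step 5: fire T0:  (p0=11, p1=13, p2=0, p3=4, p4=2, p5=3, p6=1) → (p0=14, p1=16, p2=0, p3=4, p4=2, p5=3, p6=1)
step 6: fire T0:  (p0=14, p1=16, p2=0, p3=4, p4=2, p5=3, p6=1) → (p0=17, p1=19, p2=0, p3=4, p4=2, p5=3, p6=1)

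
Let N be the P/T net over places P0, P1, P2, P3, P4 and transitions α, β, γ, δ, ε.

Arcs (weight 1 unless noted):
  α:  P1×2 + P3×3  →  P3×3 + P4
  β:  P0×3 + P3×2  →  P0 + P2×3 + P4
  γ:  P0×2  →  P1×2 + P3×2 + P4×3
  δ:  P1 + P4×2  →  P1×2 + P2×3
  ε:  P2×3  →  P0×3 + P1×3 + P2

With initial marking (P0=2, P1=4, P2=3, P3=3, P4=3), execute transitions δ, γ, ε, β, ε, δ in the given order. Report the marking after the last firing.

step 1: fire δ:  (P0=2, P1=4, P2=3, P3=3, P4=3) → (P0=2, P1=5, P2=6, P3=3, P4=1)
step 2: fire γ:  (P0=2, P1=5, P2=6, P3=3, P4=1) → (P0=0, P1=7, P2=6, P3=5, P4=4)
step 3: fire ε:  (P0=0, P1=7, P2=6, P3=5, P4=4) → (P0=3, P1=10, P2=4, P3=5, P4=4)
step 4: fire β:  (P0=3, P1=10, P2=4, P3=5, P4=4) → (P0=1, P1=10, P2=7, P3=3, P4=5)
step 5: fire ε:  (P0=1, P1=10, P2=7, P3=3, P4=5) → (P0=4, P1=13, P2=5, P3=3, P4=5)
step 6: fire δ:  (P0=4, P1=13, P2=5, P3=3, P4=5) → (P0=4, P1=14, P2=8, P3=3, P4=3)

(P0=4, P1=14, P2=8, P3=3, P4=3)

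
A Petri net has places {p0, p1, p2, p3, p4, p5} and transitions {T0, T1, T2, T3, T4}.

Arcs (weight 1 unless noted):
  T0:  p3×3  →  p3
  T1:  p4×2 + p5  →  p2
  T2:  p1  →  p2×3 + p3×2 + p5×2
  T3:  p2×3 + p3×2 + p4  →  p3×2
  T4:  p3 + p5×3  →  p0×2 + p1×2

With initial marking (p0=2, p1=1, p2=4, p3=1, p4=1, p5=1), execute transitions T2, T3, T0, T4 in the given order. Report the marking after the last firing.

(p0=4, p1=2, p2=4, p3=0, p4=0, p5=0)

step 1: fire T2:  (p0=2, p1=1, p2=4, p3=1, p4=1, p5=1) → (p0=2, p1=0, p2=7, p3=3, p4=1, p5=3)
step 2: fire T3:  (p0=2, p1=0, p2=7, p3=3, p4=1, p5=3) → (p0=2, p1=0, p2=4, p3=3, p4=0, p5=3)
step 3: fire T0:  (p0=2, p1=0, p2=4, p3=3, p4=0, p5=3) → (p0=2, p1=0, p2=4, p3=1, p4=0, p5=3)
step 4: fire T4:  (p0=2, p1=0, p2=4, p3=1, p4=0, p5=3) → (p0=4, p1=2, p2=4, p3=0, p4=0, p5=0)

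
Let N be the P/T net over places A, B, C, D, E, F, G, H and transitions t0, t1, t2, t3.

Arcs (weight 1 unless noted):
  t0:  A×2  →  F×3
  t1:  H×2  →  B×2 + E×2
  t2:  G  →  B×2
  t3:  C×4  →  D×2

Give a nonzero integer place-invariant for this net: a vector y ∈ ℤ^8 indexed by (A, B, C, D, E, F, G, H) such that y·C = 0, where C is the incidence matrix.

y = (A:0, B:0, C:1, D:2, E:0, F:0, G:0, H:0)

Incidence matrix C (rows=places, cols=transitions):
       t0   t1   t2   t3
    A  -2    0    0    0
    B   0    2    2    0
    C   0    0    0   -4
    D   0    0    0    2
    E   0    2    0    0
    F   3    0    0    0
    G   0    0   -1    0
    H   0   -2    0    0

Candidate y = [0, 0, 1, 2, 0, 0, 0, 0]; check y·C column-wise:
  col t0: 0·-2 + 1·0 + 2·0 + 0·3 = 0
  col t1: 0·2 + 1·0 + 2·0 + 0·2 + 0·-2 = 0
  col t2: 0·2 + 1·0 + 2·0 + 0·-1 = 0
  col t3: 1·-4 + 2·2 = 0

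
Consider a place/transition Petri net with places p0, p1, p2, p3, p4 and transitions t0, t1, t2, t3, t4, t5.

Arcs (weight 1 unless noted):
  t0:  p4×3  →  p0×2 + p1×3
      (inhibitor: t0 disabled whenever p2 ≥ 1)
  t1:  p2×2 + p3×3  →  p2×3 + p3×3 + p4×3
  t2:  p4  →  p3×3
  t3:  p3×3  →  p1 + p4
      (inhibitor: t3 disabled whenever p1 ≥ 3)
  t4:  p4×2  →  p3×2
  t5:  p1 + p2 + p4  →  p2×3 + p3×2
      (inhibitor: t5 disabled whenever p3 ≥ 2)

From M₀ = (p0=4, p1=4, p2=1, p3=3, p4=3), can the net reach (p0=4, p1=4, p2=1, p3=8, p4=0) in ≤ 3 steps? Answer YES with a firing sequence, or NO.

step 1: fire t2:  (p0=4, p1=4, p2=1, p3=3, p4=3) → (p0=4, p1=4, p2=1, p3=6, p4=2)
step 2: fire t4:  (p0=4, p1=4, p2=1, p3=6, p4=2) → (p0=4, p1=4, p2=1, p3=8, p4=0)

YES — reachable via ⟨t2, t4⟩ (2 firings)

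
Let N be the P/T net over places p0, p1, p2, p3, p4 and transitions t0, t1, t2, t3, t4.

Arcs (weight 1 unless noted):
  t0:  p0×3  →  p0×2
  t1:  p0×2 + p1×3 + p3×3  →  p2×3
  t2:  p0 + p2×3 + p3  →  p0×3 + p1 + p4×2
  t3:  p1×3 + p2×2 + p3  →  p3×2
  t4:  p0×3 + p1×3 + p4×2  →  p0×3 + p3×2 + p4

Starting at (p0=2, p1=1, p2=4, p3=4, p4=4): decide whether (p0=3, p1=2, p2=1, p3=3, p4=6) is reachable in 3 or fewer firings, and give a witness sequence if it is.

step 1: fire t2:  (p0=2, p1=1, p2=4, p3=4, p4=4) → (p0=4, p1=2, p2=1, p3=3, p4=6)
step 2: fire t0:  (p0=4, p1=2, p2=1, p3=3, p4=6) → (p0=3, p1=2, p2=1, p3=3, p4=6)

YES — reachable via ⟨t2, t0⟩ (2 firings)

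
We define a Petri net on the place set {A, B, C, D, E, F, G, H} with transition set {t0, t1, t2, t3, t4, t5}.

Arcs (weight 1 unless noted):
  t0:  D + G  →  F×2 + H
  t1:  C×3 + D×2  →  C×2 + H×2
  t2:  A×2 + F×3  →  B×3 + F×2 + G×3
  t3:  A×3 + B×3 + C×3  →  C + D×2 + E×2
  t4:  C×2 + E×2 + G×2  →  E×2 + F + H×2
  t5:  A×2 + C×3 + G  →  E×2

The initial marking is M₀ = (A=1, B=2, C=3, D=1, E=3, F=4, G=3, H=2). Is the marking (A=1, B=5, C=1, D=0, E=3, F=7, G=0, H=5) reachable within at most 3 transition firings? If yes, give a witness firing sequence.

depth 0: 1 marking
depth 1: 3 markings reached so far
depth 2: 4 markings reached so far
depth 3: 4 markings reached so far
(frontier empty at depth 3; search complete)
target is not among the 4 markings reachable within 3 steps

NO — not reachable within 3 firings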